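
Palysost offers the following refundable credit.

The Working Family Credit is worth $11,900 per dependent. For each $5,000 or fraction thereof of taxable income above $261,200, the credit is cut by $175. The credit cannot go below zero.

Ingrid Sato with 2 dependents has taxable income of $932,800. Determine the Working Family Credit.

Working Family Credit: base = 2 × $11,900 = $23,800. income exceeds $261,200 by $671,600, which is 135 full-or-partial $5,000 increments; reduction = 135 × $175 = $23,625, leaving $175.

$175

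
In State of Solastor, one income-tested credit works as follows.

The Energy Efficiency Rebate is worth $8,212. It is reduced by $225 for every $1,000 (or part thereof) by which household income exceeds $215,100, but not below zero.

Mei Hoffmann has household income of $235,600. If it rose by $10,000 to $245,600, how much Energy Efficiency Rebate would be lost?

$2,250

At $235,600 — income exceeds $215,100 by $20,500, which is 21 full-or-partial $1,000 increments; reduction = 21 × $225 = $4,725, leaving $3,487.
At $245,600 — income exceeds $215,100 by $30,500, which is 31 full-or-partial $1,000 increments; reduction = 31 × $225 = $6,975, leaving $1,237.
Lost: $3,487 − $1,237 = $2,250.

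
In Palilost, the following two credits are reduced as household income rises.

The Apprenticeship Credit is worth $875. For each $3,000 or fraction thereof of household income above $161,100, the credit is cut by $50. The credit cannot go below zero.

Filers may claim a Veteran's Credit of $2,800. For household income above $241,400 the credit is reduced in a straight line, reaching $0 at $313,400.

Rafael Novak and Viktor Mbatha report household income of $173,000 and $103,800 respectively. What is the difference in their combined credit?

$200

Rafael ($173,000): Apprenticeship Credit: income exceeds $161,100 by $11,900, which is 4 full-or-partial $3,000 increments; reduction = 4 × $50 = $200, leaving $675. Veteran's Credit: $173,000 is at or below the $241,400 threshold, so the full $2,800 applies. total $675 + $2,800 = $3,475
Viktor ($103,800): Apprenticeship Credit: $103,800 is at or below the $161,100 threshold, so the full $875 applies. Veteran's Credit: $103,800 is at or below the $241,400 threshold, so the full $2,800 applies. total $875 + $2,800 = $3,675
Difference: |$3,475 − $3,675| = $200.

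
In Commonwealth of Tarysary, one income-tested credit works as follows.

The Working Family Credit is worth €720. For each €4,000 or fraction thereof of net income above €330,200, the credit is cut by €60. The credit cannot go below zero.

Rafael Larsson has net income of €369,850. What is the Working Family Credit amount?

Working Family Credit: income exceeds €330,200 by €39,650, which is 10 full-or-partial €4,000 increments; reduction = 10 × €60 = €600, leaving €120.

€120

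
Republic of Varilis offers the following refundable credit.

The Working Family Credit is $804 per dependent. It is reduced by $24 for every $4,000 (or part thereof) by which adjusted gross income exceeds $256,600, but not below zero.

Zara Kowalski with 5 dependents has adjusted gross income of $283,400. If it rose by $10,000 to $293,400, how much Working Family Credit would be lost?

At $283,400 — base = 5 × $804 = $4,020. income exceeds $256,600 by $26,800, which is 7 full-or-partial $4,000 increments; reduction = 7 × $24 = $168, leaving $3,852.
At $293,400 — base = 5 × $804 = $4,020. income exceeds $256,600 by $36,800, which is 10 full-or-partial $4,000 increments; reduction = 10 × $24 = $240, leaving $3,780.
Lost: $3,852 − $3,780 = $72.

$72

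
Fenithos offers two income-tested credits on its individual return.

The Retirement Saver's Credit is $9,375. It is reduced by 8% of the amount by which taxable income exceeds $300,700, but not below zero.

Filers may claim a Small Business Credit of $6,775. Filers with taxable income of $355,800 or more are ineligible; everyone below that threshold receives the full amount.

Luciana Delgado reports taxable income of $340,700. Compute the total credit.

Retirement Saver's Credit: 8% of the $40,000 excess over $300,700 is $3,200; credit = $9,375 − $3,200 = $6,175.
Small Business Credit: $340,700 is below the $355,800 cutoff, so the full $6,775 applies.
Total: $6,175 + $6,775 = $12,950.

$12,950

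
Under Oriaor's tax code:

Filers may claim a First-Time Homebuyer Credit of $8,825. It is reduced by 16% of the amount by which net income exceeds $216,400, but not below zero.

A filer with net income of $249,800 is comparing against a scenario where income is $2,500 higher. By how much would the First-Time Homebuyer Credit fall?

At $249,800 — 16% of the $33,400 excess over $216,400 is $5,344; credit = $8,825 − $5,344 = $3,481.
At $252,300 — 16% of the $35,900 excess over $216,400 is $5,744; credit = $8,825 − $5,744 = $3,081.
Lost: $3,481 − $3,081 = $400.

$400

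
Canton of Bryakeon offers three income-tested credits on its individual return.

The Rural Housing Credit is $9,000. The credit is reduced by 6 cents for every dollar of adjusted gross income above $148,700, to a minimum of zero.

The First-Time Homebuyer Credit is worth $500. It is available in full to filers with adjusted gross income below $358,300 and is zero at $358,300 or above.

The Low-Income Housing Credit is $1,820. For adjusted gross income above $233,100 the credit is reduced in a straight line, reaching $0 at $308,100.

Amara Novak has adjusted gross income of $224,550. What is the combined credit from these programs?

Rural Housing Credit: 6% of the $75,850 excess over $148,700 is $4,551; credit = $9,000 − $4,551 = $4,449.
First-Time Homebuyer Credit: $224,550 is below the $358,300 cutoff, so the full $500 applies.
Low-Income Housing Credit: $224,550 is at or below the $233,100 threshold, so the full $1,820 applies.
Total: $4,449 + $500 + $1,820 = $6,769.

$6,769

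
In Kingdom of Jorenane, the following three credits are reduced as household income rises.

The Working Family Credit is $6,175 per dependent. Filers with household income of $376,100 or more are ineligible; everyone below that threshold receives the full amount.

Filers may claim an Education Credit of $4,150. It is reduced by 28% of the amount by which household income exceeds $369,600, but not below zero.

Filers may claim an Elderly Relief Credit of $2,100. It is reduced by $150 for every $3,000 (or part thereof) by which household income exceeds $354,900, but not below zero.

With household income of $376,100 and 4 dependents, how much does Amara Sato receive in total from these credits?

$3,230

Working Family Credit: base = 4 × $6,175 = $24,700. $376,100 meets or exceeds the $376,100 cutoff, so the credit is $0.
Education Credit: 28% of the $6,500 excess over $369,600 is $1,820; credit = $4,150 − $1,820 = $2,330.
Elderly Relief Credit: income exceeds $354,900 by $21,200, which is 8 full-or-partial $3,000 increments; reduction = 8 × $150 = $1,200, leaving $900.
Total: $0 + $2,330 + $900 = $3,230.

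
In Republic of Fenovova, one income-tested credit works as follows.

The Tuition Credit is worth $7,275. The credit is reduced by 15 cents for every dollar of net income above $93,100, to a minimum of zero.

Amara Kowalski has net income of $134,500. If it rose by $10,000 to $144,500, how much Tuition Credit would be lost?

At $134,500 — 15% of the $41,400 excess over $93,100 is $6,210; credit = $7,275 − $6,210 = $1,065.
At $144,500 — 15% of the $51,400 excess over $93,100 is $7,710 ≥ base, so the credit is $0.
Lost: $1,065 − $0 = $1,065.

$1,065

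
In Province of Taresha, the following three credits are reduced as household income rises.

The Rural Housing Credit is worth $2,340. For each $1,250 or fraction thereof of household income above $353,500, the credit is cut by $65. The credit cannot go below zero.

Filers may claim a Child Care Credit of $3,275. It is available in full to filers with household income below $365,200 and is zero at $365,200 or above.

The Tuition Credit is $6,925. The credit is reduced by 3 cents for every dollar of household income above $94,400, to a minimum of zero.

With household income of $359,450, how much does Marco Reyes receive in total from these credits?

$5,290

Rural Housing Credit: income exceeds $353,500 by $5,950, which is 5 full-or-partial $1,250 increments; reduction = 5 × $65 = $325, leaving $2,015.
Child Care Credit: $359,450 is below the $365,200 cutoff, so the full $3,275 applies.
Tuition Credit: 3% of the $265,050 excess over $94,400 is $7,951.50 ≥ base, so the credit is $0.
Total: $2,015 + $3,275 + $0 = $5,290.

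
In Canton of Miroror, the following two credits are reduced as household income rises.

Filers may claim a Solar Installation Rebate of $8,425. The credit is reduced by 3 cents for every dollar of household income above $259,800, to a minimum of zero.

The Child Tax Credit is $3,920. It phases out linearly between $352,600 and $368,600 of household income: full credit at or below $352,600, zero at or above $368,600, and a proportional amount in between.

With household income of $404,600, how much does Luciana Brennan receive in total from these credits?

$4,081

Solar Installation Rebate: 3% of the $144,800 excess over $259,800 is $4,344; credit = $8,425 − $4,344 = $4,081.
Child Tax Credit: $404,600 is at or above $368,600, so the credit is $0.
Total: $4,081 + $0 = $4,081.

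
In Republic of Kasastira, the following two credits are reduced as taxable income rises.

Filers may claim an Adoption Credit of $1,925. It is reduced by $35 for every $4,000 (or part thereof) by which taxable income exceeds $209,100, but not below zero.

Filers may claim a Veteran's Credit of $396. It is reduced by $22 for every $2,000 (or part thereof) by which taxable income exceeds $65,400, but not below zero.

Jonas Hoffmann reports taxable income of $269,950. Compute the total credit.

Adoption Credit: income exceeds $209,100 by $60,850, which is 16 full-or-partial $4,000 increments; reduction = 16 × $35 = $560, leaving $1,365.
Veteran's Credit: income exceeds $65,400 by $204,550 → 103 increments × $22 = $2,266 ≥ base, so the credit is $0.
Total: $1,365 + $0 = $1,365.

$1,365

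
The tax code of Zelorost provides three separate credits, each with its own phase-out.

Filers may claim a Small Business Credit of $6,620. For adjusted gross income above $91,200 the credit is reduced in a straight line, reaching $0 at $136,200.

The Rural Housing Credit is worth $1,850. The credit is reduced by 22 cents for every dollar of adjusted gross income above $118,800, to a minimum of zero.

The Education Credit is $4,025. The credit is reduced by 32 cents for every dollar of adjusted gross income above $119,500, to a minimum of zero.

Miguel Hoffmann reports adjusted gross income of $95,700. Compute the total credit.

Small Business Credit: $95,700 is $4,500 into a $45,000 phase-out range, leaving 40,500/45,000 of the credit: $6,620 × 40,500/45,000 = $5,958.
Rural Housing Credit: $95,700 is at or below the $118,800 threshold, so the full $1,850 applies.
Education Credit: $95,700 is at or below the $119,500 threshold, so the full $4,025 applies.
Total: $5,958 + $1,850 + $4,025 = $11,833.

$11,833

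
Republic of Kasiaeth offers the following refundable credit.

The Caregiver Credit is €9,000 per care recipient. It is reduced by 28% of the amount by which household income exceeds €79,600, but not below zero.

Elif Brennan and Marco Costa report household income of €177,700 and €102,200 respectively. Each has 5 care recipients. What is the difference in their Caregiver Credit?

Elif (€177,700): Caregiver Credit: base = 5 × €9,000 = €45,000. 28% of the €98,100 excess over €79,600 is €27,468; credit = €45,000 − €27,468 = €17,532.
Marco (€102,200): Caregiver Credit: base = 5 × €9,000 = €45,000. 28% of the €22,600 excess over €79,600 is €6,328; credit = €45,000 − €6,328 = €38,672.
Difference: |€17,532 − €38,672| = €21,140.

€21,140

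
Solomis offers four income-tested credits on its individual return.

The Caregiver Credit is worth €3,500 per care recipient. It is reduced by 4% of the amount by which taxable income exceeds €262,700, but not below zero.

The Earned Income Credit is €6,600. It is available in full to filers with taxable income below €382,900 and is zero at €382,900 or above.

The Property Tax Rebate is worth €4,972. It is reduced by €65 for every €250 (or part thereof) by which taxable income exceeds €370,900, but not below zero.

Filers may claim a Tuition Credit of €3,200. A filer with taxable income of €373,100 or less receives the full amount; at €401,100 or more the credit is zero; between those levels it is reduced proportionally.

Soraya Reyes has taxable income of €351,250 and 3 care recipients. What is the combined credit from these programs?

€21,730

Caregiver Credit: base = 3 × €3,500 = €10,500. 4% of the €88,550 excess over €262,700 is €3,542; credit = €10,500 − €3,542 = €6,958.
Earned Income Credit: €351,250 is below the €382,900 cutoff, so the full €6,600 applies.
Property Tax Rebate: €351,250 is at or below the €370,900 threshold, so the full €4,972 applies.
Tuition Credit: €351,250 is at or below the €373,100 threshold, so the full €3,200 applies.
Total: €6,958 + €6,600 + €4,972 + €3,200 = €21,730.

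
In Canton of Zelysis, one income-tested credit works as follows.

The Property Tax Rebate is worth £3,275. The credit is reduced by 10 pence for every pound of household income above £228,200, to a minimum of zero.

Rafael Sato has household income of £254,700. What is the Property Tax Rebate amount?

£625

Property Tax Rebate: 10% of the £26,500 excess over £228,200 is £2,650; credit = £3,275 − £2,650 = £625.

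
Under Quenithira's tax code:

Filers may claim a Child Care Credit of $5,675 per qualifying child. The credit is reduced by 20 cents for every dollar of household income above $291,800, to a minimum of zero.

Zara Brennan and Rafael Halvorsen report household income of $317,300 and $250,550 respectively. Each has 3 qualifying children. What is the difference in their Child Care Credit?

Zara ($317,300): Child Care Credit: base = 3 × $5,675 = $17,025. 20% of the $25,500 excess over $291,800 is $5,100; credit = $17,025 − $5,100 = $11,925.
Rafael ($250,550): Child Care Credit: base = 3 × $5,675 = $17,025. $250,550 is at or below the $291,800 threshold, so the full $17,025 applies.
Difference: |$11,925 − $17,025| = $5,100.

$5,100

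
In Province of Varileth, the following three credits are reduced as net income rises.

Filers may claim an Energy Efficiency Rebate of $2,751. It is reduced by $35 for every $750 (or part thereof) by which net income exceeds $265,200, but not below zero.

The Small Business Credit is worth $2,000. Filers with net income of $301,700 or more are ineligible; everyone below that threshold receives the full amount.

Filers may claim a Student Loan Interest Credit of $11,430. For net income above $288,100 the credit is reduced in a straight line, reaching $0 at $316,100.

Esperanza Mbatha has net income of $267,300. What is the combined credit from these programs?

$16,076

Energy Efficiency Rebate: income exceeds $265,200 by $2,100, which is 3 full-or-partial $750 increments; reduction = 3 × $35 = $105, leaving $2,646.
Small Business Credit: $267,300 is below the $301,700 cutoff, so the full $2,000 applies.
Student Loan Interest Credit: $267,300 is at or below the $288,100 threshold, so the full $11,430 applies.
Total: $2,646 + $2,000 + $11,430 = $16,076.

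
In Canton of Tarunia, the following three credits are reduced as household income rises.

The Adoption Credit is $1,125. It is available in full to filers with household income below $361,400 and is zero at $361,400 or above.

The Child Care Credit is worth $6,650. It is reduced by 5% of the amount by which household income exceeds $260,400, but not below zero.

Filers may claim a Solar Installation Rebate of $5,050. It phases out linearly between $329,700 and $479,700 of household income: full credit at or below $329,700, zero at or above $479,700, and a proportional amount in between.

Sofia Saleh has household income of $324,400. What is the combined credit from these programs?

Adoption Credit: $324,400 is below the $361,400 cutoff, so the full $1,125 applies.
Child Care Credit: 5% of the $64,000 excess over $260,400 is $3,200; credit = $6,650 − $3,200 = $3,450.
Solar Installation Rebate: $324,400 is at or below the $329,700 threshold, so the full $5,050 applies.
Total: $1,125 + $3,450 + $5,050 = $9,625.

$9,625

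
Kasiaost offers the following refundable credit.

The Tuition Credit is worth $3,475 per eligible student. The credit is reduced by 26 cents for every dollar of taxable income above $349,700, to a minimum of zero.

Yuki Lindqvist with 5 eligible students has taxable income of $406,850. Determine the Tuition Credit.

Tuition Credit: base = 5 × $3,475 = $17,375. 26% of the $57,150 excess over $349,700 is $14,859; credit = $17,375 − $14,859 = $2,516.

$2,516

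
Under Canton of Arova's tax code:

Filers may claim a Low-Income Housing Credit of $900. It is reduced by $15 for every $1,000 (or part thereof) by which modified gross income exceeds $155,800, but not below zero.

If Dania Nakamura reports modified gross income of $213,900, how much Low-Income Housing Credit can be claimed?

$15

Low-Income Housing Credit: income exceeds $155,800 by $58,100, which is 59 full-or-partial $1,000 increments; reduction = 59 × $15 = $885, leaving $15.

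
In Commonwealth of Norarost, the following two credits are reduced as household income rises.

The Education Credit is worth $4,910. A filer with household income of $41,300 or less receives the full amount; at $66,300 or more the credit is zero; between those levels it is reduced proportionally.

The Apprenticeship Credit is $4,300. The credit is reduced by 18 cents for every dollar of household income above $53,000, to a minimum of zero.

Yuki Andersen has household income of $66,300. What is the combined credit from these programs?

Education Credit: $66,300 is at or above $66,300, so the credit is $0.
Apprenticeship Credit: 18% of the $13,300 excess over $53,000 is $2,394; credit = $4,300 − $2,394 = $1,906.
Total: $0 + $1,906 = $1,906.

$1,906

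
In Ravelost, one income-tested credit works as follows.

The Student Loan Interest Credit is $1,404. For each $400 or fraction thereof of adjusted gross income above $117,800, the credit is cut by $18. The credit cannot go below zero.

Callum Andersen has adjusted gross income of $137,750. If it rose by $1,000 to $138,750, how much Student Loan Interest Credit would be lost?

At $137,750 — income exceeds $117,800 by $19,950, which is 50 full-or-partial $400 increments; reduction = 50 × $18 = $900, leaving $504.
At $138,750 — income exceeds $117,800 by $20,950, which is 53 full-or-partial $400 increments; reduction = 53 × $18 = $954, leaving $450.
Lost: $504 − $450 = $54.

$54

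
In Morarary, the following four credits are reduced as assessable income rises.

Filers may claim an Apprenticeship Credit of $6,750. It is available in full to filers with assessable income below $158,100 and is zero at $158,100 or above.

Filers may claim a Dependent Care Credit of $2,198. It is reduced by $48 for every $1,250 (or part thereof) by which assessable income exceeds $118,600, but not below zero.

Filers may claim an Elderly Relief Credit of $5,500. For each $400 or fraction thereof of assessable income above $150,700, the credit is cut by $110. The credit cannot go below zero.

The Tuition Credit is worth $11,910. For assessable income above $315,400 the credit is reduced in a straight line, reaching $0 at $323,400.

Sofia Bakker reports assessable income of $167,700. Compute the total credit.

Apprenticeship Credit: $167,700 meets or exceeds the $158,100 cutoff, so the credit is $0.
Dependent Care Credit: income exceeds $118,600 by $49,100, which is 40 full-or-partial $1,250 increments; reduction = 40 × $48 = $1,920, leaving $278.
Elderly Relief Credit: income exceeds $150,700 by $17,000, which is 43 full-or-partial $400 increments; reduction = 43 × $110 = $4,730, leaving $770.
Tuition Credit: $167,700 is at or below the $315,400 threshold, so the full $11,910 applies.
Total: $0 + $278 + $770 + $11,910 = $12,958.

$12,958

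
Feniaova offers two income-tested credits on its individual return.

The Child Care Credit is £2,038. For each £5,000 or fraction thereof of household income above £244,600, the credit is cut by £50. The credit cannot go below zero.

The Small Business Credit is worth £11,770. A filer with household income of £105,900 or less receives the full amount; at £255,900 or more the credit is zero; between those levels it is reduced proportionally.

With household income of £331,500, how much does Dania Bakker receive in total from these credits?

£1,138

Child Care Credit: income exceeds £244,600 by £86,900, which is 18 full-or-partial £5,000 increments; reduction = 18 × £50 = £900, leaving £1,138.
Small Business Credit: £331,500 is at or above £255,900, so the credit is £0.
Total: £1,138 + £0 = £1,138.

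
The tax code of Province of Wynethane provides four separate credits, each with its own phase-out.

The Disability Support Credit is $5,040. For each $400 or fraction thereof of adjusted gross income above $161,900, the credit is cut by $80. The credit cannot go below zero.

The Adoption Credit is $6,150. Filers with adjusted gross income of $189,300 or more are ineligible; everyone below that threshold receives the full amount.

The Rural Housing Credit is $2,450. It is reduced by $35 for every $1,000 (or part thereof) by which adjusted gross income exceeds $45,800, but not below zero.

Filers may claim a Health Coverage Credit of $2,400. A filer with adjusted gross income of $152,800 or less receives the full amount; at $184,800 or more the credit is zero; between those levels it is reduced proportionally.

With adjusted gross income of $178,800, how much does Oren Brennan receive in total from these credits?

$8,200

Disability Support Credit: income exceeds $161,900 by $16,900, which is 43 full-or-partial $400 increments; reduction = 43 × $80 = $3,440, leaving $1,600.
Adoption Credit: $178,800 is below the $189,300 cutoff, so the full $6,150 applies.
Rural Housing Credit: income exceeds $45,800 by $133,000 → 133 increments × $35 = $4,655 ≥ base, so the credit is $0.
Health Coverage Credit: $178,800 is $26,000 into a $32,000 phase-out range, leaving 6,000/32,000 of the credit: $2,400 × 6,000/32,000 = $450.
Total: $1,600 + $6,150 + $0 + $450 = $8,200.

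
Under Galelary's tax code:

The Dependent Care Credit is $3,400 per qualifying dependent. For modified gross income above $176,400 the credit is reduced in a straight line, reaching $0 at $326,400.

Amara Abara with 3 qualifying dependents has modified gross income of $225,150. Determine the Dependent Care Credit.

$6,885

Dependent Care Credit: base = 3 × $3,400 = $10,200. $225,150 is $48,750 into a $150,000 phase-out range, leaving 101,250/150,000 of the credit: $10,200 × 101,250/150,000 = $6,885.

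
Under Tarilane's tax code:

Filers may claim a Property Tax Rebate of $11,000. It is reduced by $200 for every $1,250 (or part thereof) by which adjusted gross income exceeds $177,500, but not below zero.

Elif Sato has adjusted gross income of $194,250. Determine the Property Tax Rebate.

Property Tax Rebate: income exceeds $177,500 by $16,750, which is 14 full-or-partial $1,250 increments; reduction = 14 × $200 = $2,800, leaving $8,200.

$8,200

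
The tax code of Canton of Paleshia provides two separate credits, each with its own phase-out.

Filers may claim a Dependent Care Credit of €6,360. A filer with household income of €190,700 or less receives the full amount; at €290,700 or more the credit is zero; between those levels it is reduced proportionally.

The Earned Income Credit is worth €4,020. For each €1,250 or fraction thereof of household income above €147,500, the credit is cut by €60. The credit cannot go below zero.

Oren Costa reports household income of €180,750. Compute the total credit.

€8,760

Dependent Care Credit: €180,750 is at or below the €190,700 threshold, so the full €6,360 applies.
Earned Income Credit: income exceeds €147,500 by €33,250, which is 27 full-or-partial €1,250 increments; reduction = 27 × €60 = €1,620, leaving €2,400.
Total: €6,360 + €2,400 = €8,760.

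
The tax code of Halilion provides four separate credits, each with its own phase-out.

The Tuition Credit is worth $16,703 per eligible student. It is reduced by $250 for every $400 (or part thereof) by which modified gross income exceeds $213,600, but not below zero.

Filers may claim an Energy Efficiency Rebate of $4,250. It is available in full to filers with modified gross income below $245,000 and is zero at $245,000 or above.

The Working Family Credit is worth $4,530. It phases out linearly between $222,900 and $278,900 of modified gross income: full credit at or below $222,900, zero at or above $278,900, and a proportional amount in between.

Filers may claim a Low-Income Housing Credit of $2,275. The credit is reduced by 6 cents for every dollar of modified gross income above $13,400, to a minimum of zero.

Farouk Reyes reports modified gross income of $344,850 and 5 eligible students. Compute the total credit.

Tuition Credit: base = 5 × $16,703 = $83,515. income exceeds $213,600 by $131,250, which is 329 full-or-partial $400 increments; reduction = 329 × $250 = $82,250, leaving $1,265.
Energy Efficiency Rebate: $344,850 meets or exceeds the $245,000 cutoff, so the credit is $0.
Working Family Credit: $344,850 is at or above $278,900, so the credit is $0.
Low-Income Housing Credit: 6% of the $331,450 excess over $13,400 is $19,887 ≥ base, so the credit is $0.
Total: $1,265 + $0 + $0 + $0 = $1,265.

$1,265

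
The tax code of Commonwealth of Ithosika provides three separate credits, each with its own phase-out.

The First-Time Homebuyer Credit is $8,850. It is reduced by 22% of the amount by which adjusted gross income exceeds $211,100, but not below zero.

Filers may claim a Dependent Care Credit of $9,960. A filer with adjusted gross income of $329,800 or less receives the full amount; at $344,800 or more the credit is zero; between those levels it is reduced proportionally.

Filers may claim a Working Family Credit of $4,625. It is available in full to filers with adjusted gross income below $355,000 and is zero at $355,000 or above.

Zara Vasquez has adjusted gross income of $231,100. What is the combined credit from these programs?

$19,035

First-Time Homebuyer Credit: 22% of the $20,000 excess over $211,100 is $4,400; credit = $8,850 − $4,400 = $4,450.
Dependent Care Credit: $231,100 is at or below the $329,800 threshold, so the full $9,960 applies.
Working Family Credit: $231,100 is below the $355,000 cutoff, so the full $4,625 applies.
Total: $4,450 + $9,960 + $4,625 = $19,035.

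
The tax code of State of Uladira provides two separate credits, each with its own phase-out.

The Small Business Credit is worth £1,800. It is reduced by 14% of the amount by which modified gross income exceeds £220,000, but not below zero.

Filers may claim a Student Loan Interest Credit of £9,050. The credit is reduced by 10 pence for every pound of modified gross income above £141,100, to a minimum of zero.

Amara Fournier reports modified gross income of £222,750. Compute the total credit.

Small Business Credit: 14% of the £2,750 excess over £220,000 is £385; credit = £1,800 − £385 = £1,415.
Student Loan Interest Credit: 10% of the £81,650 excess over £141,100 is £8,165; credit = £9,050 − £8,165 = £885.
Total: £1,415 + £885 = £2,300.

£2,300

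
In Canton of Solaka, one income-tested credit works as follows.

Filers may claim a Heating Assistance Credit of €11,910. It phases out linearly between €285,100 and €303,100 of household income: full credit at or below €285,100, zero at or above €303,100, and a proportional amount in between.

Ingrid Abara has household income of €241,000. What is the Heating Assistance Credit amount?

€11,910

Heating Assistance Credit: €241,000 is at or below the €285,100 threshold, so the full €11,910 applies.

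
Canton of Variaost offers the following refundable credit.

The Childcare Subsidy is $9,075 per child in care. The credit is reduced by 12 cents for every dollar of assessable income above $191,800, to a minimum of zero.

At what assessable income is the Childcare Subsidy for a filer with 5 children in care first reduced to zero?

Full credit = 5 × $9,075 = $45,375.
The credit falls by 12% of each dollar above $191,800, so it reaches zero when the excess is $45,375 / 12% = $378,125: income = $191,800 + $378,125 = $569,925.

$569,925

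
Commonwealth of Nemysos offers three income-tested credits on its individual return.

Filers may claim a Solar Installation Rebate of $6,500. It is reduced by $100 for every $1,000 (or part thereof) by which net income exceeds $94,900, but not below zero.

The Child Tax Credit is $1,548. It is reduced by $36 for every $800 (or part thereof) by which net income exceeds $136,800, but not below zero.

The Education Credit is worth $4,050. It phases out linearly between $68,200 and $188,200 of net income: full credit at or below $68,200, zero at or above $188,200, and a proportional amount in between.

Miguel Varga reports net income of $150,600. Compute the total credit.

Solar Installation Rebate: income exceeds $94,900 by $55,700, which is 56 full-or-partial $1,000 increments; reduction = 56 × $100 = $5,600, leaving $900.
Child Tax Credit: income exceeds $136,800 by $13,800, which is 18 full-or-partial $800 increments; reduction = 18 × $36 = $648, leaving $900.
Education Credit: $150,600 is $82,400 into a $120,000 phase-out range, leaving 37,600/120,000 of the credit: $4,050 × 37,600/120,000 = $1,269.
Total: $900 + $900 + $1,269 = $3,069.

$3,069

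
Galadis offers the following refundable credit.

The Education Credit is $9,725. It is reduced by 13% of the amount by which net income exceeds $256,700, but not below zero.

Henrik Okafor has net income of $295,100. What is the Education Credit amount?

Education Credit: 13% of the $38,400 excess over $256,700 is $4,992; credit = $9,725 − $4,992 = $4,733.

$4,733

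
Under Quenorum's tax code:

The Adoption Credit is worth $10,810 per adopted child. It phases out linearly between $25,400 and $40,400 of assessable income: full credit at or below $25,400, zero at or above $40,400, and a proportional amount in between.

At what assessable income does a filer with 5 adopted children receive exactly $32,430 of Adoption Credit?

Full credit = 5 × $10,810 = $54,050.
$32,430 is 32,430/54,050 of the full $54,050, so 21,620/54,050 of the $15,000 range has been used: income = $25,400 + $15,000 × 21,620/54,050 = $31,400.

$31,400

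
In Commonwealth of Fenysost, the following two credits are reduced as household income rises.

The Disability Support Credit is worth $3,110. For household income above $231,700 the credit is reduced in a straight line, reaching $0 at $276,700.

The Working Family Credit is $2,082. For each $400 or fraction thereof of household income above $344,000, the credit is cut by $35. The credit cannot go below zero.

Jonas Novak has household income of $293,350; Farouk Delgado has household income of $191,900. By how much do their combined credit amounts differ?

Jonas ($293,350): Disability Support Credit: $293,350 is at or above $276,700, so the credit is $0. Working Family Credit: $293,350 is at or below the $344,000 threshold, so the full $2,082 applies. total $0 + $2,082 = $2,082
Farouk ($191,900): Disability Support Credit: $191,900 is at or below the $231,700 threshold, so the full $3,110 applies. Working Family Credit: $191,900 is at or below the $344,000 threshold, so the full $2,082 applies. total $3,110 + $2,082 = $5,192
Difference: |$2,082 − $5,192| = $3,110.

$3,110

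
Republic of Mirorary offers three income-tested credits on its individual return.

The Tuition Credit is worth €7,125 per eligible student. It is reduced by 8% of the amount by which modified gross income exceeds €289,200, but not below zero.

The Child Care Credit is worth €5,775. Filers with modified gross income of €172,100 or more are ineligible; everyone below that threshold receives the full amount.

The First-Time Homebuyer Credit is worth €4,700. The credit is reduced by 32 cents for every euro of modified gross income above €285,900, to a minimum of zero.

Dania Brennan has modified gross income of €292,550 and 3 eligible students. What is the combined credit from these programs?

€23,679

Tuition Credit: base = 3 × €7,125 = €21,375. 8% of the €3,350 excess over €289,200 is €268; credit = €21,375 − €268 = €21,107.
Child Care Credit: €292,550 meets or exceeds the €172,100 cutoff, so the credit is €0.
First-Time Homebuyer Credit: 32% of the €6,650 excess over €285,900 is €2,128; credit = €4,700 − €2,128 = €2,572.
Total: €21,107 + €0 + €2,572 = €23,679.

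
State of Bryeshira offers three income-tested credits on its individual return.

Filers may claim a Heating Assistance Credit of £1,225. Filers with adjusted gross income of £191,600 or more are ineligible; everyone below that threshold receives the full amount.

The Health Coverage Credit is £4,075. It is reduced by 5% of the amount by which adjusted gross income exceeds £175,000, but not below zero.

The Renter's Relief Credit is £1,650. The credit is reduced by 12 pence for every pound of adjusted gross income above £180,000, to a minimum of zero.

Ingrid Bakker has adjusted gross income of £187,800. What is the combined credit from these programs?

Heating Assistance Credit: £187,800 is below the £191,600 cutoff, so the full £1,225 applies.
Health Coverage Credit: 5% of the £12,800 excess over £175,000 is £640; credit = £4,075 − £640 = £3,435.
Renter's Relief Credit: 12% of the £7,800 excess over £180,000 is £936; credit = £1,650 − £936 = £714.
Total: £1,225 + £3,435 + £714 = £5,374.

£5,374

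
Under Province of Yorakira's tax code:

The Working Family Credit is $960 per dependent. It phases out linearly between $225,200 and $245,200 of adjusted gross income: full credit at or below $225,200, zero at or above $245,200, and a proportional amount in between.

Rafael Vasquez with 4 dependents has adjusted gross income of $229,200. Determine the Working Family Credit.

Working Family Credit: base = 4 × $960 = $3,840. $229,200 is $4,000 into a $20,000 phase-out range, leaving 16,000/20,000 of the credit: $3,840 × 16,000/20,000 = $3,072.

$3,072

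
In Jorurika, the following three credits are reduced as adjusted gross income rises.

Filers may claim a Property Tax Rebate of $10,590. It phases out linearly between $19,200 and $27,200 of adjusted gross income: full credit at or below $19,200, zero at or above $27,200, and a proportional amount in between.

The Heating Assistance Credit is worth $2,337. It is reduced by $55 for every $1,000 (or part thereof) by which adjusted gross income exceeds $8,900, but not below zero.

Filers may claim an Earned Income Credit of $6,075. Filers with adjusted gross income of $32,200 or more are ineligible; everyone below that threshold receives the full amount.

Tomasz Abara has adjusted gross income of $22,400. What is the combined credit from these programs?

Property Tax Rebate: $22,400 is $3,200 into a $8,000 phase-out range, leaving 4,800/8,000 of the credit: $10,590 × 4,800/8,000 = $6,354.
Heating Assistance Credit: income exceeds $8,900 by $13,500, which is 14 full-or-partial $1,000 increments; reduction = 14 × $55 = $770, leaving $1,567.
Earned Income Credit: $22,400 is below the $32,200 cutoff, so the full $6,075 applies.
Total: $6,354 + $1,567 + $6,075 = $13,996.

$13,996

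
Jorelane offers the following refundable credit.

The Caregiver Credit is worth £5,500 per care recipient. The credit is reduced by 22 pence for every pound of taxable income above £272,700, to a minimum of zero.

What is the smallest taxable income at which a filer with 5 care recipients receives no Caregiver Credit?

£397,700

Full credit = 5 × £5,500 = £27,500.
The credit falls by 22% of each pound above £272,700, so it reaches zero when the excess is £27,500 / 22% = £125,000: income = £272,700 + £125,000 = £397,700.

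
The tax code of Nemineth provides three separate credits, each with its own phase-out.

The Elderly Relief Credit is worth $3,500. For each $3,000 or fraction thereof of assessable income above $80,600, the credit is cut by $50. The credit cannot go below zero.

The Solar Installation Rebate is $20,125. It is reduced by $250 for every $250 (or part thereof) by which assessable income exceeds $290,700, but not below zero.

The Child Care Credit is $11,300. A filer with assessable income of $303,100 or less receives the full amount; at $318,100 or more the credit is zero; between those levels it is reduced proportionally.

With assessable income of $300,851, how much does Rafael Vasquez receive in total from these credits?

$21,175

Elderly Relief Credit: income exceeds $80,600 by $220,251 → 74 increments × $50 = $3,700 ≥ base, so the credit is $0.
Solar Installation Rebate: income exceeds $290,700 by $10,151, which is 41 full-or-partial $250 increments; reduction = 41 × $250 = $10,250, leaving $9,875.
Child Care Credit: $300,851 is at or below the $303,100 threshold, so the full $11,300 applies.
Total: $0 + $9,875 + $11,300 = $21,175.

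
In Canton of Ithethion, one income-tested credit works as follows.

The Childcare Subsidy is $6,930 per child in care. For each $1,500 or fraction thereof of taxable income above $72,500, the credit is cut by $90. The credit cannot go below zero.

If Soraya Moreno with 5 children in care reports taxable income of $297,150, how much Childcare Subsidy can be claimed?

$21,150

Childcare Subsidy: base = 5 × $6,930 = $34,650. income exceeds $72,500 by $224,650, which is 150 full-or-partial $1,500 increments; reduction = 150 × $90 = $13,500, leaving $21,150.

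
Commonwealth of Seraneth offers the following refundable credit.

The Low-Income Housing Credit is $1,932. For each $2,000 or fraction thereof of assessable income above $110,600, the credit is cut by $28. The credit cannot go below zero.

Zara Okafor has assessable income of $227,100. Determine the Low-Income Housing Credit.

$280

Low-Income Housing Credit: income exceeds $110,600 by $116,500, which is 59 full-or-partial $2,000 increments; reduction = 59 × $28 = $1,652, leaving $280.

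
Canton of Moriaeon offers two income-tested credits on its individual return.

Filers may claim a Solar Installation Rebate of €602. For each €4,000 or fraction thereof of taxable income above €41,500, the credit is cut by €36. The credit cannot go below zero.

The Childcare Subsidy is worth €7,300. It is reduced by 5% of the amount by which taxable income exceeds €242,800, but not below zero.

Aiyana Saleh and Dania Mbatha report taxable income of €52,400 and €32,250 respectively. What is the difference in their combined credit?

Aiyana (€52,400): Solar Installation Rebate: income exceeds €41,500 by €10,900, which is 3 full-or-partial €4,000 increments; reduction = 3 × €36 = €108, leaving €494. Childcare Subsidy: €52,400 is at or below the €242,800 threshold, so the full €7,300 applies. total €494 + €7,300 = €7,794
Dania (€32,250): Solar Installation Rebate: €32,250 is at or below the €41,500 threshold, so the full €602 applies. Childcare Subsidy: €32,250 is at or below the €242,800 threshold, so the full €7,300 applies. total €602 + €7,300 = €7,902
Difference: |€7,794 − €7,902| = €108.

€108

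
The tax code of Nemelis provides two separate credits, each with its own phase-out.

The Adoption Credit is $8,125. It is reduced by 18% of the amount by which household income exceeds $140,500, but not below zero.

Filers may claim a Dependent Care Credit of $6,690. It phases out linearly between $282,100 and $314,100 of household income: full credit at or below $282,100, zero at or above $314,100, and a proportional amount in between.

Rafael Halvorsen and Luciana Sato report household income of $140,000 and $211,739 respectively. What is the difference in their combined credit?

Rafael ($140,000): Adoption Credit: $140,000 is at or below the $140,500 threshold, so the full $8,125 applies. Dependent Care Credit: $140,000 is at or below the $282,100 threshold, so the full $6,690 applies. total $8,125 + $6,690 = $14,815
Luciana ($211,739): Adoption Credit: 18% of the $71,239 excess over $140,500 is $12,823.02 ≥ base, so the credit is $0. Dependent Care Credit: $211,739 is at or below the $282,100 threshold, so the full $6,690 applies. total $0 + $6,690 = $6,690
Difference: |$14,815 − $6,690| = $8,125.

$8,125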